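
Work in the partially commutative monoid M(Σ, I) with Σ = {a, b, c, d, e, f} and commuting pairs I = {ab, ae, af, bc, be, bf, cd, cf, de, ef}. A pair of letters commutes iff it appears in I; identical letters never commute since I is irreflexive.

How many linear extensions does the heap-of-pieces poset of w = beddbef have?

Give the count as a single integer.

42

#0=b has no predecessor
#1=e has no predecessor
#2=d depends on [0:b]
#3=d depends on [2:d]
#4=b depends on [3:d]
#5=e depends on [1:e]
#6=f depends on [3:d]
sources: [0:b, 1:e]
N(rest) = Σ N(rest − s) over sources s of rest; N(one piece) = 1:
  size 1 → [4]=1  [5]=1  [6]=1
  size 2 → [1,5]=1  [4,5]=2  [4,6]=2  [5,6]=2
  size 3 → [1,4,5]=3  [1,5,6]=3  [3,4,6]=2  [4,5,6]=6
  size 4 → [1,4,5,6]=12  [2,3,4,6]=2  [3,4,5,6]=8
  size 5 → [0,2,3,4,6]=2  [1,3,4,5,6]=20  [2,3,4,5,6]=10
  first=0(b) contributes 30
  first=1(e) contributes 12
|[w]| = 42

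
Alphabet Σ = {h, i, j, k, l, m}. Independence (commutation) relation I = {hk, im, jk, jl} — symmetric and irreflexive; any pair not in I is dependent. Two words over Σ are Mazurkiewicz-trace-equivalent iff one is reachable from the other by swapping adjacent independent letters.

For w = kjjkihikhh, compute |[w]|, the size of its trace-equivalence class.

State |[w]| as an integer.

drop 0:k onto floor
drop 1:j onto floor
drop 2:j onto {1:j}
drop 3:k onto {0:k}
drop 4:i onto {2:j, 3:k}
drop 5:h onto {4:i}
drop 6:i onto {5:h}
drop 7:k onto {6:i}
drop 8:h onto {6:i}
drop 9:h onto {8:h}
ground layer = {0:k, 1:j}
drop-orders for the pieces not yet dropped (sum over which currently-grounded one goes next):
  1 to go: {7} 1  {9} 1
  2 to go: {7,9} 2  {8,9} 1
  3 to go: {7,8,9} 3
  4 to go: {6,7,8,9} 3
  5 to go: {5,6,7,8,9} 3
  6 to go: {4,5,6,7,8,9} 3
  7 to go: {2,4,5,6,7,8,9} 3  {3,4,5,6,7,8,9} 3
  8 to go: {0,3,4,5,6,7,8,9} 3  {1,2,4,5,6,7,8,9} 3  {2,3,4,5,6,7,8,9} 6
  if 0:k drops first: 9 orders
  if 1:j drops first: 9 orders
heap linearizations: 18

18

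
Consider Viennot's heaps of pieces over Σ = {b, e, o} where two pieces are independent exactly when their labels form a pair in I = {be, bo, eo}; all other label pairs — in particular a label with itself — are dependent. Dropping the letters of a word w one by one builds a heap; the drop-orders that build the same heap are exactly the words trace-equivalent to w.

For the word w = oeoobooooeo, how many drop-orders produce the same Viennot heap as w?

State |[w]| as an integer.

495

drop 0:o onto floor
drop 1:e onto floor
drop 2:o onto {0:o}
drop 3:o onto {2:o}
drop 4:b onto floor
drop 5:o onto {3:o}
drop 6:o onto {5:o}
drop 7:o onto {6:o}
drop 8:o onto {7:o}
drop 9:e onto {1:e}
drop 10:o onto {8:o}
ground layer = {0:o, 1:e, 4:b}
drop-orders for the pieces not yet dropped (sum over which currently-grounded one goes next):
  1 to go: {4} 1  {9} 1  {10} 1
  2 to go: {1,9} 1  {4,9} 2  {4,10} 2  {8,10} 1  {9,10} 2
  3 to go: {1,4,9} 3  {1,9,10} 3  {4,8,10} 3  {4,9,10} 6  {7,8,10} 1  {8,9,10} 3
  4 to go: {1,4,9,10} 12  {1,8,9,10} 6  {4,7,8,10} 4  {4,8,9,10} 12  {6,7,8,10} 1  {7,8,9,10} 4
  5 to go: {1,4,8,9,10} 30  {1,7,8,9,10} 10  {4,6,7,8,10} 5  {4,7,8,9,10} 20  {5,6,7,8,10} 1  {6,7,8,9,10} 5
  6 to go: {1,4,7,8,9,10} 60  {1,6,7,8,9,10} 15  {3,5,6,7,8,10} 1  {4,5,6,7,8,10} 6  {4,6,7,8,9,10} 30  {5,6,7,8,9,10} 6
  7 to go: {1,4,6,7,8,9,10} 105  {1,5,6,7,8,9,10} 21  {2,3,5,6,7,8,10} 1  {3,4,5,6,7,8,10} 7  {3,5,6,7,8,9,10} 7  {4,5,6,7,8,9,10} 42
  8 to go: {0,2,3,5,6,7,8,10} 1  {1,3,5,6,7,8,9,10} 28  {1,4,5,6,7,8,9,10} 168  {2,3,4,5,6,7,8,10} 8  {2,3,5,6,7,8,9,10} 8  {3,4,5,6,7,8,9,10} 56
  9 to go: {0,2,3,4,5,6,7,8,10} 9  {0,2,3,5,6,7,8,9,10} 9  {1,2,3,5,6,7,8,9,10} 36  {1,3,4,5,6,7,8,9,10} 252  {2,3,4,5,6,7,8,9,10} 72
  if 0:o drops first: 360 orders
  if 1:e drops first: 90 orders
  if 4:b drops first: 45 orders
heap linearizations: 495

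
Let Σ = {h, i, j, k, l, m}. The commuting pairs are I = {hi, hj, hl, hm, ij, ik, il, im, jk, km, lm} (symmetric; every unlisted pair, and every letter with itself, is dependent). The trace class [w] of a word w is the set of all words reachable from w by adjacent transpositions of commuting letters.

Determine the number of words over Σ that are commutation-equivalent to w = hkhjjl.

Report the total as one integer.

16

0(h) covers ∅
1(k) covers 0:h
2(h) covers 1:k
3(j) covers ∅
4(j) covers 3:j
5(l) covers 1:k, 4:j
floor of heap: 0:h, 3:j
completions by unplaced set U, small U first (add the entries for U minus each lowest piece of U):
  |U|=1: {2}:1  {5}:1
  |U|=2: {2,5}:2  {4,5}:1
  |U|=3: {1,2,5}:2  {2,4,5}:3  {3,4,5}:1
  |U|=4: {0,1,2,5}:2  {1,2,4,5}:5  {2,3,4,5}:4
  start at 0(h): 9
  start at 3(j): 7
sum over floor = 16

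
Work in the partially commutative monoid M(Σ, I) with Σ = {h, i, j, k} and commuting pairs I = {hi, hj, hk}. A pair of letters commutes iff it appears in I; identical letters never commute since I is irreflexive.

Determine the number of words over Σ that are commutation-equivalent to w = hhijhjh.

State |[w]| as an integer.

35

drop 0:h onto floor
drop 1:h onto {0:h}
drop 2:i onto floor
drop 3:j onto {2:i}
drop 4:h onto {1:h}
drop 5:j onto {3:j}
drop 6:h onto {4:h}
ground layer = {0:h, 2:i}
drop-orders for the pieces not yet dropped (sum over which currently-grounded one goes next):
  1 to go: {5} 1  {6} 1
  2 to go: {3,5} 1  {4,6} 1  {5,6} 2
  3 to go: {1,4,6} 1  {2,3,5} 1  {3,5,6} 3  {4,5,6} 3
  4 to go: {0,1,4,6} 1  {1,4,5,6} 4  {2,3,5,6} 4  {3,4,5,6} 6
  5 to go: {0,1,4,5,6} 5  {1,3,4,5,6} 10  {2,3,4,5,6} 10
  if 0:h drops first: 20 orders
  if 2:i drops first: 15 orders
heap linearizations: 35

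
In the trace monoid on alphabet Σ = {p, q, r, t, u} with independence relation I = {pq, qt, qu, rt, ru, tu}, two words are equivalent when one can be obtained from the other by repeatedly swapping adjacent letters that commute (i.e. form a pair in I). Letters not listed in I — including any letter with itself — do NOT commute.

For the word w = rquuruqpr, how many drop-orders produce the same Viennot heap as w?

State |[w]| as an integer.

0(r) covers ∅
1(q) covers 0:r
2(u) covers ∅
3(u) covers 2:u
4(r) covers 1:q
5(u) covers 3:u
6(q) covers 4:r
7(p) covers 4:r, 5:u
8(r) covers 6:q, 7:p
floor of heap: 0:r, 2:u
completions by unplaced set U, small U first (add the entries for U minus each lowest piece of U):
  |U|=1: {8}:1
  |U|=2: {6,8}:1  {7,8}:1
  |U|=3: {5,7,8}:1  {6,7,8}:2
  |U|=4: {3,5,7,8}:1  {4,6,7,8}:2  {5,6,7,8}:3
  |U|=5: {1,4,6,7,8}:2  {2,3,5,7,8}:1  {3,5,6,7,8}:4  {4,5,6,7,8}:5
  |U|=6: {0,1,4,6,7,8}:2  {1,4,5,6,7,8}:7  {2,3,5,6,7,8}:5  {3,4,5,6,7,8}:9
  |U|=7: {0,1,4,5,6,7,8}:9  {1,3,4,5,6,7,8}:16  {2,3,4,5,6,7,8}:14
  start at 0(r): 30
  start at 2(u): 25
sum over floor = 55

55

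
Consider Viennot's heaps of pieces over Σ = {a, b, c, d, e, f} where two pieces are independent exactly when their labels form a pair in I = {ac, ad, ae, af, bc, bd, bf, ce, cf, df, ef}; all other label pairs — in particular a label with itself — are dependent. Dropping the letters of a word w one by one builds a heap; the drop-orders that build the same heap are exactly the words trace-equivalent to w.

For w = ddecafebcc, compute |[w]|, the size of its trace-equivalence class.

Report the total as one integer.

0(d) covers ∅
1(d) covers 0:d
2(e) covers 1:d
3(c) covers 1:d
4(a) covers ∅
5(f) covers ∅
6(e) covers 2:e
7(b) covers 4:a, 6:e
8(c) covers 3:c
9(c) covers 8:c
floor of heap: 0:d, 4:a, 5:f
completions by unplaced set U, small U first (add the entries for U minus each lowest piece of U):
  |U|=1: {5}:1  {7}:1  {9}:1
  |U|=2: {4,7}:1  {5,7}:2  {5,9}:2  {6,7}:1  {7,9}:2  {8,9}:1
  |U|=3: {2,6,7}:1  {3,8,9}:1  {4,5,7}:3  {4,6,7}:2  {4,7,9}:3  {5,6,7}:3  {5,7,9}:6  {5,8,9}:3  {6,7,9}:3  {7,8,9}:3
  |U|=4: {2,4,6,7}:3  {2,5,6,7}:4  {2,6,7,9}:4  {3,5,8,9}:4  {3,7,8,9}:4  {4,5,6,7}:8  {4,5,7,9}:12  {4,6,7,9}:8  {4,7,8,9}:6  {5,6,7,9}:12  {5,7,8,9}:12  {6,7,8,9}:6
  |U|=5: {2,4,5,6,7}:15  {2,4,6,7,9}:15  {2,5,6,7,9}:20  {2,6,7,8,9}:10  {3,4,7,8,9}:10  {3,5,7,8,9}:20  {3,6,7,8,9}:10  {4,5,6,7,9}:40  {4,5,7,8,9}:30  {4,6,7,8,9}:20  {5,6,7,8,9}:30
  |U|=6: {2,3,6,7,8,9}:20  {2,4,5,6,7,9}:90  {2,4,6,7,8,9}:45  {2,5,6,7,8,9}:60  {3,4,5,7,8,9}:60  {3,4,6,7,8,9}:40  {3,5,6,7,8,9}:60  {4,5,6,7,8,9}:120
  |U|=7: {1,2,3,6,7,8,9}:20  {2,3,4,6,7,8,9}:105  {2,3,5,6,7,8,9}:140  {2,4,5,6,7,8,9}:315  {3,4,5,6,7,8,9}:280
  |U|=8: {0,1,2,3,6,7,8,9}:20  {1,2,3,4,6,7,8,9}:125  {1,2,3,5,6,7,8,9}:160  {2,3,4,5,6,7,8,9}:840
  start at 0(d): 1125
  start at 4(a): 180
  start at 5(f): 145
sum over floor = 1450

1450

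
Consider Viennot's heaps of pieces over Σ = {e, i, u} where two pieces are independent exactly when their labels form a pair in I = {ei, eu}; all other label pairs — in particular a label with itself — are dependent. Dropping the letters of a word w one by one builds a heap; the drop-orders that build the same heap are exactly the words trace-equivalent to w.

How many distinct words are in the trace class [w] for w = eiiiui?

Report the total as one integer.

drop 0:e onto floor
drop 1:i onto floor
drop 2:i onto {1:i}
drop 3:i onto {2:i}
drop 4:u onto {3:i}
drop 5:i onto {4:u}
ground layer = {0:e, 1:i}
drop-orders for the pieces not yet dropped (sum over which currently-grounded one goes next):
  1 to go: {0} 1  {5} 1
  2 to go: {0,5} 2  {4,5} 1
  3 to go: {0,4,5} 3  {3,4,5} 1
  4 to go: {0,3,4,5} 4  {2,3,4,5} 1
  if 0:e drops first: 1 orders
  if 1:i drops first: 5 orders
heap linearizations: 6

6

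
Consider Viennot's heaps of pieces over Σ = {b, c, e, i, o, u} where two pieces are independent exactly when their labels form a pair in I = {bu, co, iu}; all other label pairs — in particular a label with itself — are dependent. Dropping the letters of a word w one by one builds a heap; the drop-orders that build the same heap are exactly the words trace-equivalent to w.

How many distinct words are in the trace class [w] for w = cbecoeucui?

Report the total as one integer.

#0=c has no predecessor
#1=b depends on [0:c]
#2=e depends on [1:b]
#3=c depends on [2:e]
#4=o depends on [2:e]
#5=e depends on [3:c, 4:o]
#6=u depends on [5:e]
#7=c depends on [6:u]
#8=u depends on [7:c]
#9=i depends on [7:c]
sources: [0:c]
N(rest) = Σ N(rest − s) over sources s of rest; N(one piece) = 1:
  size 1 → [8]=1  [9]=1
  size 2 → [8,9]=2
  size 3 → [7,8,9]=2
  size 4 → [6,7,8,9]=2
  size 5 → [5,6,7,8,9]=2
  size 6 → [3,5,6,7,8,9]=2  [4,5,6,7,8,9]=2
  size 7 → [3,4,5,6,7,8,9]=4
  size 8 → [2,3,4,5,6,7,8,9]=4
  first=0(c) contributes 4

4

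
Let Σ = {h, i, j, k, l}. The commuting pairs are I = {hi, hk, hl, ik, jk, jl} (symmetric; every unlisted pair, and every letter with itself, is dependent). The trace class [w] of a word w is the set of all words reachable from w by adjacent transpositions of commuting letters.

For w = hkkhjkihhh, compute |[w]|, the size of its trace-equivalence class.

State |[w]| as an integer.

#0=h has no predecessor
#1=k has no predecessor
#2=k depends on [1:k]
#3=h depends on [0:h]
#4=j depends on [3:h]
#5=k depends on [2:k]
#6=i depends on [4:j]
#7=h depends on [4:j]
#8=h depends on [7:h]
#9=h depends on [8:h]
sources: [0:h, 1:k]
N(rest) = Σ N(rest − s) over sources s of rest; N(one piece) = 1:
  size 1 → [5]=1  [6]=1  [9]=1
  size 2 → [2,5]=1  [5,6]=2  [5,9]=2  [6,9]=2  [8,9]=1
  size 3 → [1,2,5]=1  [2,5,6]=3  [2,5,9]=3  [5,6,9]=6  [5,8,9]=3  [6,8,9]=3  [7,8,9]=1
  size 4 → [1,2,5,6]=4  [1,2,5,9]=4  [2,5,6,9]=12  [2,5,8,9]=6  [5,6,8,9]=12  [5,7,8,9]=4  [6,7,8,9]=4
  size 5 → [1,2,5,6,9]=20  [1,2,5,8,9]=10  [2,5,6,8,9]=30  [2,5,7,8,9]=10  [4,6,7,8,9]=4  [5,6,7,8,9]=20
  size 6 → [1,2,5,6,8,9]=60  [1,2,5,7,8,9]=20  [2,5,6,7,8,9]=60  [3,4,6,7,8,9]=4  [4,5,6,7,8,9]=24
  size 7 → [0,3,4,6,7,8,9]=4  [1,2,5,6,7,8,9]=140  [2,4,5,6,7,8,9]=84  [3,4,5,6,7,8,9]=28
  size 8 → [0,3,4,5,6,7,8,9]=32  [1,2,4,5,6,7,8,9]=224  [2,3,4,5,6,7,8,9]=112
  first=0(h) contributes 336
  first=1(k) contributes 144
|[w]| = 480

480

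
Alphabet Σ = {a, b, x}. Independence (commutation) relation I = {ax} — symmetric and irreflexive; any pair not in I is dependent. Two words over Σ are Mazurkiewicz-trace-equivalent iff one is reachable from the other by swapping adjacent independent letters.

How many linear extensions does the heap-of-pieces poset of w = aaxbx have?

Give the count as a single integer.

3

0(a) covers ∅
1(a) covers 0:a
2(x) covers ∅
3(b) covers 1:a, 2:x
4(x) covers 3:b
floor of heap: 0:a, 2:x
completions by unplaced set U, small U first (add the entries for U minus each lowest piece of U):
  |U|=1: {4}:1
  |U|=2: {3,4}:1
  |U|=3: {1,3,4}:1  {2,3,4}:1
  start at 0(a): 2
  start at 2(x): 1
sum over floor = 3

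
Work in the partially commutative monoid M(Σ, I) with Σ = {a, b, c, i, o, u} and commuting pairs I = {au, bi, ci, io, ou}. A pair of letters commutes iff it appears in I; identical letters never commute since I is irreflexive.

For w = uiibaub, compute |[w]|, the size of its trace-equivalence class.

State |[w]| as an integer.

0(u) covers ∅
1(i) covers 0:u
2(i) covers 1:i
3(b) covers 0:u
4(a) covers 2:i, 3:b
5(u) covers 2:i, 3:b
6(b) covers 4:a, 5:u
floor of heap: 0:u
completions by unplaced set U, small U first (add the entries for U minus each lowest piece of U):
  |U|=1: {6}:1
  |U|=2: {4,6}:1  {5,6}:1
  |U|=3: {4,5,6}:2
  |U|=4: {2,4,5,6}:2  {3,4,5,6}:2
  |U|=5: {1,2,4,5,6}:2  {2,3,4,5,6}:4
  start at 0(u): 6

6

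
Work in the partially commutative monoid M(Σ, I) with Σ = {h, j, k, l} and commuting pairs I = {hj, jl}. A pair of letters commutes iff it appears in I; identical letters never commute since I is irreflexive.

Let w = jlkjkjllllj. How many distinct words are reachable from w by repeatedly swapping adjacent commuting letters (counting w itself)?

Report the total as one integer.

piece 0:j — minimal
piece 1:l — minimal
piece 2:k rests on {0:j, 1:l}
piece 3:j rests on {2:k}
piece 4:k rests on {3:j}
piece 5:j rests on {4:k}
piece 6:l rests on {4:k}
piece 7:l rests on {6:l}
piece 8:l rests on {7:l}
piece 9:l rests on {8:l}
piece 10:j rests on {5:j}
minimal pieces: {0:j, 1:l}
ways to finish when only these pieces remain (= sum over removing one remaining piece with nothing left below it):
  1 left: {9}→1  {10}→1
  2 left: {5,10}→1  {8,9}→1  {9,10}→2
  3 left: {5,9,10}→3  {7,8,9}→1  {8,9,10}→3
  4 left: {5,8,9,10}→6  {6,7,8,9}→1  {7,8,9,10}→4
  5 left: {5,7,8,9,10}→10  {6,7,8,9,10}→5
  6 left: {5,6,7,8,9,10}→15
  7 left: {4,5,6,7,8,9,10}→15
  8 left: {3,4,5,6,7,8,9,10}→15
  9 left: {2,3,4,5,6,7,8,9,10}→15
  placing 0:j first → 15 extensions
  placing 1:l first → 15 extensions
total linear extensions = 30

30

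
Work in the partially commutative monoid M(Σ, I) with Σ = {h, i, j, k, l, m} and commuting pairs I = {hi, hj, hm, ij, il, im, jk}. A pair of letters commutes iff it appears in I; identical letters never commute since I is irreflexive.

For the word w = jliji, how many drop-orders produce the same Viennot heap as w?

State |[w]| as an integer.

#0=j has no predecessor
#1=l depends on [0:j]
#2=i has no predecessor
#3=j depends on [1:l]
#4=i depends on [2:i]
sources: [0:j, 2:i]
N(rest) = Σ N(rest − s) over sources s of rest; N(one piece) = 1:
  size 1 → [3]=1  [4]=1
  size 2 → [1,3]=1  [2,4]=1  [3,4]=2
  size 3 → [0,1,3]=1  [1,3,4]=3  [2,3,4]=3
  first=0(j) contributes 6
  first=2(i) contributes 4
|[w]| = 10

10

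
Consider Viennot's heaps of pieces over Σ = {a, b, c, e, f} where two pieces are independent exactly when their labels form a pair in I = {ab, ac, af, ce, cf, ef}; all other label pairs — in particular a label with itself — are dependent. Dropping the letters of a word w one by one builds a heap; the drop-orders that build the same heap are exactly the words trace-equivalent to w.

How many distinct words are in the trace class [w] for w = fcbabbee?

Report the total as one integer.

0(f) covers ∅
1(c) covers ∅
2(b) covers 0:f, 1:c
3(a) covers ∅
4(b) covers 2:b
5(b) covers 4:b
6(e) covers 3:a, 5:b
7(e) covers 6:e
floor of heap: 0:f, 1:c, 3:a
completions by unplaced set U, small U first (add the entries for U minus each lowest piece of U):
  |U|=1: {7}:1
  |U|=2: {6,7}:1
  |U|=3: {3,6,7}:1  {5,6,7}:1
  |U|=4: {3,5,6,7}:2  {4,5,6,7}:1
  |U|=5: {2,4,5,6,7}:1  {3,4,5,6,7}:3
  |U|=6: {0,2,4,5,6,7}:1  {1,2,4,5,6,7}:1  {2,3,4,5,6,7}:4
  start at 0(f): 5
  start at 1(c): 5
  start at 3(a): 2
sum over floor = 12

12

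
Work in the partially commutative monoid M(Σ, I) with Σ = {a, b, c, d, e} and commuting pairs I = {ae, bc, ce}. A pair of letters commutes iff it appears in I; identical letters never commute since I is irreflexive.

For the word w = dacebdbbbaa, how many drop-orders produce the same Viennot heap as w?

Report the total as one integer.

5

#0=d has no predecessor
#1=a depends on [0:d]
#2=c depends on [1:a]
#3=e depends on [0:d]
#4=b depends on [1:a, 3:e]
#5=d depends on [2:c, 4:b]
#6=b depends on [5:d]
#7=b depends on [6:b]
#8=b depends on [7:b]
#9=a depends on [8:b]
#10=a depends on [9:a]
sources: [0:d]
N(rest) = Σ N(rest − s) over sources s of rest; N(one piece) = 1:
  size 1 → [10]=1
  size 2 → [9,10]=1
  size 3 → [8,9,10]=1
  size 4 → [7,8,9,10]=1
  size 5 → [6,7,8,9,10]=1
  size 6 → [5,6,7,8,9,10]=1
  size 7 → [2,5,6,7,8,9,10]=1  [4,5,6,7,8,9,10]=1
  size 8 → [2,4,5,6,7,8,9,10]=2  [3,4,5,6,7,8,9,10]=1
  size 9 → [1,2,4,5,6,7,8,9,10]=2  [2,3,4,5,6,7,8,9,10]=3
  first=0(d) contributes 5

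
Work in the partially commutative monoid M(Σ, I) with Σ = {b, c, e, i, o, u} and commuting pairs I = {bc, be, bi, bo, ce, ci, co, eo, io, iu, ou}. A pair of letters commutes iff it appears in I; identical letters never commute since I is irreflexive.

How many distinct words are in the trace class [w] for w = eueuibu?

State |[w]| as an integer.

4

#0=e has no predecessor
#1=u depends on [0:e]
#2=e depends on [1:u]
#3=u depends on [2:e]
#4=i depends on [2:e]
#5=b depends on [3:u]
#6=u depends on [5:b]
sources: [0:e]
N(rest) = Σ N(rest − s) over sources s of rest; N(one piece) = 1:
  size 1 → [4]=1  [6]=1
  size 2 → [4,6]=2  [5,6]=1
  size 3 → [3,5,6]=1  [4,5,6]=3
  size 4 → [3,4,5,6]=4
  size 5 → [2,3,4,5,6]=4
  first=0(e) contributes 4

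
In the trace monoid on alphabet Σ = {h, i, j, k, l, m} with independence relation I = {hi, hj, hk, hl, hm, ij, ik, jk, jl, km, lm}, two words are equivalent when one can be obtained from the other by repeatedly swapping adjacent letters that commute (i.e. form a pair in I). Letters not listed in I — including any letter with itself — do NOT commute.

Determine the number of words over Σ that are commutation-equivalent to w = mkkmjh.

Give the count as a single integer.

0(m) covers ∅
1(k) covers ∅
2(k) covers 1:k
3(m) covers 0:m
4(j) covers 3:m
5(h) covers ∅
floor of heap: 0:m, 1:k, 5:h
completions by unplaced set U, small U first (add the entries for U minus each lowest piece of U):
  |U|=1: {2}:1  {4}:1  {5}:1
  |U|=2: {1,2}:1  {2,4}:2  {2,5}:2  {3,4}:1  {4,5}:2
  |U|=3: {0,3,4}:1  {1,2,4}:3  {1,2,5}:3  {2,3,4}:3  {2,4,5}:6  {3,4,5}:3
  |U|=4: {0,2,3,4}:4  {0,3,4,5}:4  {1,2,3,4}:6  {1,2,4,5}:12  {2,3,4,5}:12
  start at 0(m): 30
  start at 1(k): 20
  start at 5(h): 10
sum over floor = 60

60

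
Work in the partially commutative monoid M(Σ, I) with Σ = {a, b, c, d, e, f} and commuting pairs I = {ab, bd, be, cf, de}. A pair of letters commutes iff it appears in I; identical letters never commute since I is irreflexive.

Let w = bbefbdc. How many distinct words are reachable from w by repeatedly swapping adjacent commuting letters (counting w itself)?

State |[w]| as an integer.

6

#0=b has no predecessor
#1=b depends on [0:b]
#2=e has no predecessor
#3=f depends on [1:b, 2:e]
#4=b depends on [3:f]
#5=d depends on [3:f]
#6=c depends on [4:b, 5:d]
sources: [0:b, 2:e]
N(rest) = Σ N(rest − s) over sources s of rest; N(one piece) = 1:
  size 1 → [6]=1
  size 2 → [4,6]=1  [5,6]=1
  size 3 → [4,5,6]=2
  size 4 → [3,4,5,6]=2
  size 5 → [1,3,4,5,6]=2  [2,3,4,5,6]=2
  first=0(b) contributes 4
  first=2(e) contributes 2
|[w]| = 6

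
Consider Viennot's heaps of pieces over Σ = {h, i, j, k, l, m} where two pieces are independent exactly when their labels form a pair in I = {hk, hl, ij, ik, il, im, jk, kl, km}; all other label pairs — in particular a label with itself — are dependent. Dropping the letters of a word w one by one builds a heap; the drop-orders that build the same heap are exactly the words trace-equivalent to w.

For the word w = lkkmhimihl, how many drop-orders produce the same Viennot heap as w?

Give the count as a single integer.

405

drop 0:l onto floor
drop 1:k onto floor
drop 2:k onto {1:k}
drop 3:m onto {0:l}
drop 4:h onto {3:m}
drop 5:i onto {4:h}
drop 6:m onto {4:h}
drop 7:i onto {5:i}
drop 8:h onto {6:m, 7:i}
drop 9:l onto {6:m}
ground layer = {0:l, 1:k}
drop-orders for the pieces not yet dropped (sum over which currently-grounded one goes next):
  1 to go: {2} 1  {8} 1  {9} 1
  2 to go: {1,2} 1  {2,8} 2  {2,9} 2  {7,8} 1  {8,9} 2
  3 to go: {1,2,8} 3  {1,2,9} 3  {2,7,8} 3  {2,8,9} 6  {5,7,8} 1  {6,8,9} 2  {7,8,9} 3
  4 to go: {1,2,7,8} 6  {1,2,8,9} 12  {2,5,7,8} 4  {2,6,8,9} 8  {2,7,8,9} 12  {5,7,8,9} 4  {6,7,8,9} 5
  5 to go: {1,2,5,7,8} 10  {1,2,6,8,9} 20  {1,2,7,8,9} 30  {2,5,7,8,9} 20  {2,6,7,8,9} 25  {5,6,7,8,9} 9
  6 to go: {1,2,5,7,8,9} 60  {1,2,6,7,8,9} 75  {2,5,6,7,8,9} 54  {4,5,6,7,8,9} 9
  7 to go: {1,2,5,6,7,8,9} 189  {2,4,5,6,7,8,9} 63  {3,4,5,6,7,8,9} 9
  8 to go: {0,3,4,5,6,7,8,9} 9  {1,2,4,5,6,7,8,9} 252  {2,3,4,5,6,7,8,9} 72
  if 0:l drops first: 324 orders
  if 1:k drops first: 81 orders
heap linearizations: 405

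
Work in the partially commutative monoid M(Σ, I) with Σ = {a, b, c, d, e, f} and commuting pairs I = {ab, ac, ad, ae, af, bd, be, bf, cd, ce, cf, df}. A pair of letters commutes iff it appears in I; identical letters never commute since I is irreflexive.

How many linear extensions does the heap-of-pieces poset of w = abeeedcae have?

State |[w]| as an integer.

#0=a has no predecessor
#1=b has no predecessor
#2=e has no predecessor
#3=e depends on [2:e]
#4=e depends on [3:e]
#5=d depends on [4:e]
#6=c depends on [1:b]
#7=a depends on [0:a]
#8=e depends on [5:d]
sources: [0:a, 1:b, 2:e]
N(rest) = Σ N(rest − s) over sources s of rest; N(one piece) = 1:
  size 1 → [6]=1  [7]=1  [8]=1
  size 2 → [0,7]=1  [1,6]=1  [5,8]=1  [6,7]=2  [6,8]=2  [7,8]=2
  size 3 → [0,6,7]=3  [0,7,8]=3  [1,6,7]=3  [1,6,8]=3  [4,5,8]=1  [5,6,8]=3  [5,7,8]=3  [6,7,8]=6
  size 4 → [0,1,6,7]=6  [0,5,7,8]=6  [0,6,7,8]=12  [1,5,6,8]=6  [1,6,7,8]=12  [3,4,5,8]=1  [4,5,6,8]=4  [4,5,7,8]=4  [5,6,7,8]=12
  size 5 → [0,1,6,7,8]=30  [0,4,5,7,8]=10  [0,5,6,7,8]=30  [1,4,5,6,8]=10  [1,5,6,7,8]=30  [2,3,4,5,8]=1  [3,4,5,6,8]=5  [3,4,5,7,8]=5  [4,5,6,7,8]=20
  size 6 → [0,1,5,6,7,8]=90  [0,3,4,5,7,8]=15  [0,4,5,6,7,8]=60  [1,3,4,5,6,8]=15  [1,4,5,6,7,8]=60  [2,3,4,5,6,8]=6  [2,3,4,5,7,8]=6  [3,4,5,6,7,8]=30
  size 7 → [0,1,4,5,6,7,8]=210  [0,2,3,4,5,7,8]=21  [0,3,4,5,6,7,8]=105  [1,2,3,4,5,6,8]=21  [1,3,4,5,6,7,8]=105  [2,3,4,5,6,7,8]=42
  first=0(a) contributes 168
  first=1(b) contributes 168
  first=2(e) contributes 420
|[w]| = 756

756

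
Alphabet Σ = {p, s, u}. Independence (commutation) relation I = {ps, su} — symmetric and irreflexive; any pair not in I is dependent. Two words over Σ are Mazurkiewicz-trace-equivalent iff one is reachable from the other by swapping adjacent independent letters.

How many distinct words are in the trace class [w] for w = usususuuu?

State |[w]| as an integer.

drop 0:u onto floor
drop 1:s onto floor
drop 2:u onto {0:u}
drop 3:s onto {1:s}
drop 4:u onto {2:u}
drop 5:s onto {3:s}
drop 6:u onto {4:u}
drop 7:u onto {6:u}
drop 8:u onto {7:u}
ground layer = {0:u, 1:s}
drop-orders for the pieces not yet dropped (sum over which currently-grounded one goes next):
  1 to go: {5} 1  {8} 1
  2 to go: {3,5} 1  {5,8} 2  {7,8} 1
  3 to go: {1,3,5} 1  {3,5,8} 3  {5,7,8} 3  {6,7,8} 1
  4 to go: {1,3,5,8} 4  {3,5,7,8} 6  {4,6,7,8} 1  {5,6,7,8} 4
  5 to go: {1,3,5,7,8} 10  {2,4,6,7,8} 1  {3,5,6,7,8} 10  {4,5,6,7,8} 5
  6 to go: {0,2,4,6,7,8} 1  {1,3,5,6,7,8} 20  {2,4,5,6,7,8} 6  {3,4,5,6,7,8} 15
  7 to go: {0,2,4,5,6,7,8} 7  {1,3,4,5,6,7,8} 35  {2,3,4,5,6,7,8} 21
  if 0:u drops first: 56 orders
  if 1:s drops first: 28 orders
heap linearizations: 84

84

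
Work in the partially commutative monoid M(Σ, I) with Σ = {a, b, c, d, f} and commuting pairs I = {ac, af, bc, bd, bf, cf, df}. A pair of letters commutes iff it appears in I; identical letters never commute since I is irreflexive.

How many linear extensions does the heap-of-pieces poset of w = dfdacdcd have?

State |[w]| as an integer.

16

#0=d has no predecessor
#1=f has no predecessor
#2=d depends on [0:d]
#3=a depends on [2:d]
#4=c depends on [2:d]
#5=d depends on [3:a, 4:c]
#6=c depends on [5:d]
#7=d depends on [6:c]
sources: [0:d, 1:f]
N(rest) = Σ N(rest − s) over sources s of rest; N(one piece) = 1:
  size 1 → [1]=1  [7]=1
  size 2 → [1,7]=2  [6,7]=1
  size 3 → [1,6,7]=3  [5,6,7]=1
  size 4 → [1,5,6,7]=4  [3,5,6,7]=1  [4,5,6,7]=1
  size 5 → [1,3,5,6,7]=5  [1,4,5,6,7]=5  [3,4,5,6,7]=2
  size 6 → [1,3,4,5,6,7]=12  [2,3,4,5,6,7]=2
  first=0(d) contributes 14
  first=1(f) contributes 2
|[w]| = 16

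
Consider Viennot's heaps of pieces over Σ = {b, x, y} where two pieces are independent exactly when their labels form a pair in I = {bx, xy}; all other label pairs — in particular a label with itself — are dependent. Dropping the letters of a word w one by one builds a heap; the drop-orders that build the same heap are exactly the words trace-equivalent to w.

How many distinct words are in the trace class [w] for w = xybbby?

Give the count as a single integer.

piece 0:x — minimal
piece 1:y — minimal
piece 2:b rests on {1:y}
piece 3:b rests on {2:b}
piece 4:b rests on {3:b}
piece 5:y rests on {4:b}
minimal pieces: {0:x, 1:y}
ways to finish when only these pieces remain (= sum over removing one remaining piece with nothing left below it):
  1 left: {0}→1  {5}→1
  2 left: {0,5}→2  {4,5}→1
  3 left: {0,4,5}→3  {3,4,5}→1
  4 left: {0,3,4,5}→4  {2,3,4,5}→1
  placing 0:x first → 1 extensions
  placing 1:y first → 5 extensions
total linear extensions = 6

6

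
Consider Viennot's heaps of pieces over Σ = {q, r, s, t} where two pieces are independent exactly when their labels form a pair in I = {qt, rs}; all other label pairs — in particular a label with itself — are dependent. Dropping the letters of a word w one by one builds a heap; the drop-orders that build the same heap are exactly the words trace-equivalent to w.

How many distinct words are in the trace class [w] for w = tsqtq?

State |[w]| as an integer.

3

#0=t has no predecessor
#1=s depends on [0:t]
#2=q depends on [1:s]
#3=t depends on [1:s]
#4=q depends on [2:q]
sources: [0:t]
N(rest) = Σ N(rest − s) over sources s of rest; N(one piece) = 1:
  size 1 → [3]=1  [4]=1
  size 2 → [2,4]=1  [3,4]=2
  size 3 → [2,3,4]=3
  first=0(t) contributes 3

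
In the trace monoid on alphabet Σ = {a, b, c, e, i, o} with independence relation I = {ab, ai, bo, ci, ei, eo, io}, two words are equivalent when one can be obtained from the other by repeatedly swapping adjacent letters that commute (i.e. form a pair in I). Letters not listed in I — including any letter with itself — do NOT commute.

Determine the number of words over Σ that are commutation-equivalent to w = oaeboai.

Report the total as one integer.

9

#0=o has no predecessor
#1=a depends on [0:o]
#2=e depends on [1:a]
#3=b depends on [2:e]
#4=o depends on [1:a]
#5=a depends on [2:e, 4:o]
#6=i depends on [3:b]
sources: [0:o]
N(rest) = Σ N(rest − s) over sources s of rest; N(one piece) = 1:
  size 1 → [5]=1  [6]=1
  size 2 → [3,6]=1  [4,5]=1  [5,6]=2
  size 3 → [3,5,6]=3  [4,5,6]=3
  size 4 → [2,3,5,6]=3  [3,4,5,6]=6
  size 5 → [2,3,4,5,6]=9
  first=0(o) contributes 9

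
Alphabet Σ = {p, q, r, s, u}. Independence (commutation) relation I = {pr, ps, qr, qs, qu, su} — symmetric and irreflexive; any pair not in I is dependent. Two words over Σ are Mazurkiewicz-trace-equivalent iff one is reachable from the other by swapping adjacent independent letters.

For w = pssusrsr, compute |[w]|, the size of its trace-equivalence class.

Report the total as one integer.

0(p) covers ∅
1(s) covers ∅
2(s) covers 1:s
3(u) covers 0:p
4(s) covers 2:s
5(r) covers 3:u, 4:s
6(s) covers 5:r
7(r) covers 6:s
floor of heap: 0:p, 1:s
completions by unplaced set U, small U first (add the entries for U minus each lowest piece of U):
  |U|=1: {7}:1
  |U|=2: {6,7}:1
  |U|=3: {5,6,7}:1
  |U|=4: {3,5,6,7}:1  {4,5,6,7}:1
  |U|=5: {0,3,5,6,7}:1  {2,4,5,6,7}:1  {3,4,5,6,7}:2
  |U|=6: {0,3,4,5,6,7}:3  {1,2,4,5,6,7}:1  {2,3,4,5,6,7}:3
  start at 0(p): 4
  start at 1(s): 6
sum over floor = 10

10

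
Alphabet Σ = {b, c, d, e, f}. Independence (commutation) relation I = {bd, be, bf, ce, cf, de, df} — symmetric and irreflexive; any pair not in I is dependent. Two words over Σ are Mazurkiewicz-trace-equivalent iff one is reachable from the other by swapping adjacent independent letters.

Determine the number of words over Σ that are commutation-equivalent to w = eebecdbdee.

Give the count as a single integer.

756

piece 0:e — minimal
piece 1:e rests on {0:e}
piece 2:b — minimal
piece 3:e rests on {1:e}
piece 4:c rests on {2:b}
piece 5:d rests on {4:c}
piece 6:b rests on {4:c}
piece 7:d rests on {5:d}
piece 8:e rests on {3:e}
piece 9:e rests on {8:e}
minimal pieces: {0:e, 2:b}
ways to finish when only these pieces remain (= sum over removing one remaining piece with nothing left below it):
  1 left: {6}→1  {7}→1  {9}→1
  2 left: {5,7}→1  {6,7}→2  {6,9}→2  {7,9}→2  {8,9}→1
  3 left: {3,8,9}→1  {5,6,7}→3  {5,7,9}→3  {6,7,9}→6  {6,8,9}→3  {7,8,9}→3
  4 left: {1,3,8,9}→1  {3,6,8,9}→4  {3,7,8,9}→4  {4,5,6,7}→3  {5,6,7,9}→12  {5,7,8,9}→6  {6,7,8,9}→12
  5 left: {0,1,3,8,9}→1  {1,3,6,8,9}→5  {1,3,7,8,9}→5  {2,4,5,6,7}→3  {3,5,7,8,9}→10  {3,6,7,8,9}→20  {4,5,6,7,9}→15  {5,6,7,8,9}→30
  6 left: {0,1,3,6,8,9}→6  {0,1,3,7,8,9}→6  {1,3,5,7,8,9}→15  {1,3,6,7,8,9}→30  {2,4,5,6,7,9}→18  {3,5,6,7,8,9}→60  {4,5,6,7,8,9}→45
  7 left: {0,1,3,5,7,8,9}→21  {0,1,3,6,7,8,9}→42  {1,3,5,6,7,8,9}→105  {2,4,5,6,7,8,9}→63  {3,4,5,6,7,8,9}→105
  8 left: {0,1,3,5,6,7,8,9}→168  {1,3,4,5,6,7,8,9}→210  {2,3,4,5,6,7,8,9}→168
  placing 0:e first → 378 extensions
  placing 2:b first → 378 extensions
total linear extensions = 756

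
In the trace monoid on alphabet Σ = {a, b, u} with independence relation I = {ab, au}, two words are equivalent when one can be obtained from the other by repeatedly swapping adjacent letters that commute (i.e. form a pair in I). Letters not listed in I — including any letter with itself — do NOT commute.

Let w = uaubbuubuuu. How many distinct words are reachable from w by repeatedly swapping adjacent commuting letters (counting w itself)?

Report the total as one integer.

0(u) covers ∅
1(a) covers ∅
2(u) covers 0:u
3(b) covers 2:u
4(b) covers 3:b
5(u) covers 4:b
6(u) covers 5:u
7(b) covers 6:u
8(u) covers 7:b
9(u) covers 8:u
10(u) covers 9:u
floor of heap: 0:u, 1:a
completions by unplaced set U, small U first (add the entries for U minus each lowest piece of U):
  |U|=1: {1}:1  {10}:1
  |U|=2: {1,10}:2  {9,10}:1
  |U|=3: {1,9,10}:3  {8,9,10}:1
  |U|=4: {1,8,9,10}:4  {7,8,9,10}:1
  |U|=5: {1,7,8,9,10}:5  {6,7,8,9,10}:1
  |U|=6: {1,6,7,8,9,10}:6  {5,6,7,8,9,10}:1
  |U|=7: {1,5,6,7,8,9,10}:7  {4,5,6,7,8,9,10}:1
  |U|=8: {1,4,5,6,7,8,9,10}:8  {3,4,5,6,7,8,9,10}:1
  |U|=9: {1,3,4,5,6,7,8,9,10}:9  {2,3,4,5,6,7,8,9,10}:1
  start at 0(u): 10
  start at 1(a): 1
sum over floor = 11

11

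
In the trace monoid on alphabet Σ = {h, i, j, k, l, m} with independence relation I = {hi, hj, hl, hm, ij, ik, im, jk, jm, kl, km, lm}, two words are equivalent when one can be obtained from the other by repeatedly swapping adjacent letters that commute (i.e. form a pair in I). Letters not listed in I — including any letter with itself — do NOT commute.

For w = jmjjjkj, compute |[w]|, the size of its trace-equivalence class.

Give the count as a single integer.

piece 0:j — minimal
piece 1:m — minimal
piece 2:j rests on {0:j}
piece 3:j rests on {2:j}
piece 4:j rests on {3:j}
piece 5:k — minimal
piece 6:j rests on {4:j}
minimal pieces: {0:j, 1:m, 5:k}
ways to finish when only these pieces remain (= sum over removing one remaining piece with nothing left below it):
  1 left: {1}→1  {5}→1  {6}→1
  2 left: {1,5}→2  {1,6}→2  {4,6}→1  {5,6}→2
  3 left: {1,4,6}→3  {1,5,6}→6  {3,4,6}→1  {4,5,6}→3
  4 left: {1,3,4,6}→4  {1,4,5,6}→12  {2,3,4,6}→1  {3,4,5,6}→4
  5 left: {0,2,3,4,6}→1  {1,2,3,4,6}→5  {1,3,4,5,6}→20  {2,3,4,5,6}→5
  placing 0:j first → 30 extensions
  placing 1:m first → 6 extensions
  placing 5:k first → 6 extensions
total linear extensions = 42

42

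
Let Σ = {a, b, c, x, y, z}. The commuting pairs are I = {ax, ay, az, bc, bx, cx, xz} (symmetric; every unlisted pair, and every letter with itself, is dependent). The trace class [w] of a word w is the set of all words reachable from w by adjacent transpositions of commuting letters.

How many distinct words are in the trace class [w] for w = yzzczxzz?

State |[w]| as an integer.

drop 0:y onto floor
drop 1:z onto {0:y}
drop 2:z onto {1:z}
drop 3:c onto {2:z}
drop 4:z onto {3:c}
drop 5:x onto {0:y}
drop 6:z onto {4:z}
drop 7:z onto {6:z}
ground layer = {0:y}
drop-orders for the pieces not yet dropped (sum over which currently-grounded one goes next):
  1 to go: {5} 1  {7} 1
  2 to go: {5,7} 2  {6,7} 1
  3 to go: {4,6,7} 1  {5,6,7} 3
  4 to go: {3,4,6,7} 1  {4,5,6,7} 4
  5 to go: {2,3,4,6,7} 1  {3,4,5,6,7} 5
  6 to go: {1,2,3,4,6,7} 1  {2,3,4,5,6,7} 6
  if 0:y drops first: 7 orders

7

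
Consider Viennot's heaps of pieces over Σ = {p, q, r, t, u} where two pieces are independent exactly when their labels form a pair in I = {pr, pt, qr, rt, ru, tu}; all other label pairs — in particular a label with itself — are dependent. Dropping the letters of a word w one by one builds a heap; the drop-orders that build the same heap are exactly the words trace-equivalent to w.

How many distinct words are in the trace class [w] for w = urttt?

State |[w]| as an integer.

20

#0=u has no predecessor
#1=r has no predecessor
#2=t has no predecessor
#3=t depends on [2:t]
#4=t depends on [3:t]
sources: [0:u, 1:r, 2:t]
N(rest) = Σ N(rest − s) over sources s of rest; N(one piece) = 1:
  size 1 → [0]=1  [1]=1  [4]=1
  size 2 → [0,1]=2  [0,4]=2  [1,4]=2  [3,4]=1
  size 3 → [0,1,4]=6  [0,3,4]=3  [1,3,4]=3  [2,3,4]=1
  first=0(u) contributes 4
  first=1(r) contributes 4
  first=2(t) contributes 12
|[w]| = 20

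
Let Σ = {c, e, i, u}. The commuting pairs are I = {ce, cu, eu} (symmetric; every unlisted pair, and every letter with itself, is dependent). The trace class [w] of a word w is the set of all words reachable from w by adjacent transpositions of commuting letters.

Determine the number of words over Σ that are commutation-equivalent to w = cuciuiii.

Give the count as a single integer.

#0=c has no predecessor
#1=u has no predecessor
#2=c depends on [0:c]
#3=i depends on [1:u, 2:c]
#4=u depends on [3:i]
#5=i depends on [4:u]
#6=i depends on [5:i]
#7=i depends on [6:i]
sources: [0:c, 1:u]
N(rest) = Σ N(rest − s) over sources s of rest; N(one piece) = 1:
  size 1 → [7]=1
  size 2 → [6,7]=1
  size 3 → [5,6,7]=1
  size 4 → [4,5,6,7]=1
  size 5 → [3,4,5,6,7]=1
  size 6 → [1,3,4,5,6,7]=1  [2,3,4,5,6,7]=1
  first=0(c) contributes 2
  first=1(u) contributes 1
|[w]| = 3

3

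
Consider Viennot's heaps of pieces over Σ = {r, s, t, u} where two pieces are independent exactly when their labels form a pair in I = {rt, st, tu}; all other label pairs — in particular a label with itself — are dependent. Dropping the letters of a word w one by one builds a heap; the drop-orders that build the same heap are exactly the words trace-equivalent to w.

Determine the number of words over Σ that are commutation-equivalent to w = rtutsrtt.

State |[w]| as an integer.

piece 0:r — minimal
piece 1:t — minimal
piece 2:u rests on {0:r}
piece 3:t rests on {1:t}
piece 4:s rests on {2:u}
piece 5:r rests on {4:s}
piece 6:t rests on {3:t}
piece 7:t rests on {6:t}
minimal pieces: {0:r, 1:t}
ways to finish when only these pieces remain (= sum over removing one remaining piece with nothing left below it):
  1 left: {5}→1  {7}→1
  2 left: {4,5}→1  {5,7}→2  {6,7}→1
  3 left: {2,4,5}→1  {3,6,7}→1  {4,5,7}→3  {5,6,7}→3
  4 left: {0,2,4,5}→1  {1,3,6,7}→1  {2,4,5,7}→4  {3,5,6,7}→4  {4,5,6,7}→6
  5 left: {0,2,4,5,7}→5  {1,3,5,6,7}→5  {2,4,5,6,7}→10  {3,4,5,6,7}→10
  6 left: {0,2,4,5,6,7}→15  {1,3,4,5,6,7}→15  {2,3,4,5,6,7}→20
  placing 0:r first → 35 extensions
  placing 1:t first → 35 extensions
total linear extensions = 70

70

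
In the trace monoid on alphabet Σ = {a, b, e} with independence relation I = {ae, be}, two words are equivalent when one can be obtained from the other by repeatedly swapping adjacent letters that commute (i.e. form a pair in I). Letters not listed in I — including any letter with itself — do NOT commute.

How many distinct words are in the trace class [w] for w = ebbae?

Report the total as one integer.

#0=e has no predecessor
#1=b has no predecessor
#2=b depends on [1:b]
#3=a depends on [2:b]
#4=e depends on [0:e]
sources: [0:e, 1:b]
N(rest) = Σ N(rest − s) over sources s of rest; N(one piece) = 1:
  size 1 → [3]=1  [4]=1
  size 2 → [0,4]=1  [2,3]=1  [3,4]=2
  size 3 → [0,3,4]=3  [1,2,3]=1  [2,3,4]=3
  first=0(e) contributes 4
  first=1(b) contributes 6
|[w]| = 10

10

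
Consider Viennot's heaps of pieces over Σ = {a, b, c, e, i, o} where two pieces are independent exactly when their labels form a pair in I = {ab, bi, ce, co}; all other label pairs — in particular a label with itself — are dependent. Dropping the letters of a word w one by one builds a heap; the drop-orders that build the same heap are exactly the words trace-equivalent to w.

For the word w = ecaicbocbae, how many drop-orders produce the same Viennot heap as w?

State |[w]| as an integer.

0(e) covers ∅
1(c) covers ∅
2(a) covers 0:e, 1:c
3(i) covers 2:a
4(c) covers 3:i
5(b) covers 4:c
6(o) covers 5:b
7(c) covers 5:b
8(b) covers 6:o, 7:c
9(a) covers 6:o, 7:c
10(e) covers 8:b, 9:a
floor of heap: 0:e, 1:c
completions by unplaced set U, small U first (add the entries for U minus each lowest piece of U):
  |U|=1: {10}:1
  |U|=2: {8,10}:1  {9,10}:1
  |U|=3: {8,9,10}:2
  |U|=4: {6,8,9,10}:2  {7,8,9,10}:2
  |U|=5: {6,7,8,9,10}:4
  |U|=6: {5,6,7,8,9,10}:4
  |U|=7: {4,5,6,7,8,9,10}:4
  |U|=8: {3,4,5,6,7,8,9,10}:4
  |U|=9: {2,3,4,5,6,7,8,9,10}:4
  start at 0(e): 4
  start at 1(c): 4
sum over floor = 8

8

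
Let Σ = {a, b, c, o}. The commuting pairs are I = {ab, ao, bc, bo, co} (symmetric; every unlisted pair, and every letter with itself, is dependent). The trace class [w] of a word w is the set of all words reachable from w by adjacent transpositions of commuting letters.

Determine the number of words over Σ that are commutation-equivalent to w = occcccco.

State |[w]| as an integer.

28

#0=o has no predecessor
#1=c has no predecessor
#2=c depends on [1:c]
#3=c depends on [2:c]
#4=c depends on [3:c]
#5=c depends on [4:c]
#6=c depends on [5:c]
#7=o depends on [0:o]
sources: [0:o, 1:c]
N(rest) = Σ N(rest − s) over sources s of rest; N(one piece) = 1:
  size 1 → [6]=1  [7]=1
  size 2 → [0,7]=1  [5,6]=1  [6,7]=2
  size 3 → [0,6,7]=3  [4,5,6]=1  [5,6,7]=3
  size 4 → [0,5,6,7]=6  [3,4,5,6]=1  [4,5,6,7]=4
  size 5 → [0,4,5,6,7]=10  [2,3,4,5,6]=1  [3,4,5,6,7]=5
  size 6 → [0,3,4,5,6,7]=15  [1,2,3,4,5,6]=1  [2,3,4,5,6,7]=6
  first=0(o) contributes 7
  first=1(c) contributes 21
|[w]| = 28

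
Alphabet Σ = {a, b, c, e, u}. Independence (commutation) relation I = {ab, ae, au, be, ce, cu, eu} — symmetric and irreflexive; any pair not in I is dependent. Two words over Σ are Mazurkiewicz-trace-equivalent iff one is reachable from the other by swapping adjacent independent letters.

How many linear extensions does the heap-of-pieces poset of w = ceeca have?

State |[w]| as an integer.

0(c) covers ∅
1(e) covers ∅
2(e) covers 1:e
3(c) covers 0:c
4(a) covers 3:c
floor of heap: 0:c, 1:e
completions by unplaced set U, small U first (add the entries for U minus each lowest piece of U):
  |U|=1: {2}:1  {4}:1
  |U|=2: {1,2}:1  {2,4}:2  {3,4}:1
  |U|=3: {0,3,4}:1  {1,2,4}:3  {2,3,4}:3
  start at 0(c): 6
  start at 1(e): 4
sum over floor = 10

10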